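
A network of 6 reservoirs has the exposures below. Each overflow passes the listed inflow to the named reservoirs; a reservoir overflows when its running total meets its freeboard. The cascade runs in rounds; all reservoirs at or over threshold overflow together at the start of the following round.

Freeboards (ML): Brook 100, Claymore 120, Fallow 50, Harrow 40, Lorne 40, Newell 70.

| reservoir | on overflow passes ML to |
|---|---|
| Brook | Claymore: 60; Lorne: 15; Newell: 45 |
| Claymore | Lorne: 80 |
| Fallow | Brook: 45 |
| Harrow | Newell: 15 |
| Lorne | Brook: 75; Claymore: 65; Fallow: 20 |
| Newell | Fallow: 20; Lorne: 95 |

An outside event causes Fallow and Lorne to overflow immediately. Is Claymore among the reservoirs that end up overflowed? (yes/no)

Round 1 — Fallow, Lorne overflow (initial).
  Brook: +45+75 → 120 ≥ 100
  Claymore: +65 → 65 < 120
Round 2 — Brook overflows.
  Claymore: +60 → 125 ≥ 120
  Newell: +45 → 45 < 70
Round 3 — Claymore overflows.
No further overflows.

yes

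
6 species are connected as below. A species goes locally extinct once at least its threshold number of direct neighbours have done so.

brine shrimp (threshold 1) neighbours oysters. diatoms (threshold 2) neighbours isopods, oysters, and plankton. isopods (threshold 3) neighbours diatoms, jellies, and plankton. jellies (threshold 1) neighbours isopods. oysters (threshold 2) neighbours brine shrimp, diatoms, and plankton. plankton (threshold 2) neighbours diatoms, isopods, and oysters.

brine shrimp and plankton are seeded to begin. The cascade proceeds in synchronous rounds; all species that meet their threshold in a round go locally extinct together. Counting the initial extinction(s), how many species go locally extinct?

4

Round 1 — brine shrimp, plankton go locally extinct (initial).
Round 2 — checking thresholds:
  diatoms: 1 of 3 neighbours < 2, not yet.
  isopods: 1 of 3 neighbours < 3, not yet.
  oysters: 2 of 3 neighbours ≥ 2, goes locally extinct.
Round 3 — checking thresholds:
  diatoms: 2 of 3 neighbours ≥ 2, goes locally extinct.
  isopods: 1 of 3 neighbours < 3, not yet.
Round 4 — no new extinctions; cascade stops.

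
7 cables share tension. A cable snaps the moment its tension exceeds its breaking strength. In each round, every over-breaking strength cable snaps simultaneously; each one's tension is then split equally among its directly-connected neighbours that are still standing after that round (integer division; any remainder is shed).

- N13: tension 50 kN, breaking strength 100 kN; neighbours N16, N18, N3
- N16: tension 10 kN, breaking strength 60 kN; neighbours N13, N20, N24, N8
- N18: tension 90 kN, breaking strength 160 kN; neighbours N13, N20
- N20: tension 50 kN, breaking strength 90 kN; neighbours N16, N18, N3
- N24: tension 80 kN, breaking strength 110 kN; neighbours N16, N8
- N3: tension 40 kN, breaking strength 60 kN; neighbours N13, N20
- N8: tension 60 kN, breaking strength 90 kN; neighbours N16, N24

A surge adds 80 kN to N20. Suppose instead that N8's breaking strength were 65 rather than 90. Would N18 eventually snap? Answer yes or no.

yes

With N8's breaking strength at 65:
Round 1 — N20 at 130 > 90. N20 snaps.
  N20 sheds 130 kN to N16, N18, N3: 43 each (1 lost).
    N16: 10+43 = 53 ≤ 60
    N18: 90+43 = 133 ≤ 160
    N3: 40+43 = 83 > 60
Round 2 — N3 snaps.
  N3 sheds 83 kN to N13: 83 each.
    N13: 50+83 = 133 > 100
Round 3 — N13 snaps.
  N13 sheds 133 kN to N16, N18: 66 each (1 lost).
    N16: 53+66 = 119 > 60
    N18: 133+66 = 199 > 160
Round 4 — N16, N18 snap.
  N16 sheds 119 kN to N24, N8: 59 each (1 lost).
    N24: 80+59 = 139 > 110
    N8: 60+59 = 119 > 65
  N18 sheds 199 kN: no online neighbours, lost.
Round 5 — N24, N8 snap.
  N24 sheds 139 kN: no online neighbours, lost.
  N8 sheds 119 kN: no online neighbours, lost.
No further breaks.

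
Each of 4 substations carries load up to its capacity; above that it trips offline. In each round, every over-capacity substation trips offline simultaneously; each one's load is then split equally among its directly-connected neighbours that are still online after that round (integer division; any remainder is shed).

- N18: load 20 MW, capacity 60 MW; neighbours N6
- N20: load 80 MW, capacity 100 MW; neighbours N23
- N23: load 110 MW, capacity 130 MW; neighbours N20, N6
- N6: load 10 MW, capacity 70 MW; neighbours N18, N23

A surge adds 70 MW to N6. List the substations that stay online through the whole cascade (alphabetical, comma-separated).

N18

Round 1 — N6 at 80 > 70. N6 trips offline.
  N6 sheds 80 MW to N18, N23: 40 each.
    N18: 20+40 = 60 ≤ 60
    N23: 110+40 = 150 > 130
Round 2 — N23 trips offline.
  N23 sheds 150 MW to N20: 150 each.
    N20: 80+150 = 230 > 100
Round 3 — N20 trips offline.
  N20 sheds 230 MW: no online neighbours, lost.
No further trips.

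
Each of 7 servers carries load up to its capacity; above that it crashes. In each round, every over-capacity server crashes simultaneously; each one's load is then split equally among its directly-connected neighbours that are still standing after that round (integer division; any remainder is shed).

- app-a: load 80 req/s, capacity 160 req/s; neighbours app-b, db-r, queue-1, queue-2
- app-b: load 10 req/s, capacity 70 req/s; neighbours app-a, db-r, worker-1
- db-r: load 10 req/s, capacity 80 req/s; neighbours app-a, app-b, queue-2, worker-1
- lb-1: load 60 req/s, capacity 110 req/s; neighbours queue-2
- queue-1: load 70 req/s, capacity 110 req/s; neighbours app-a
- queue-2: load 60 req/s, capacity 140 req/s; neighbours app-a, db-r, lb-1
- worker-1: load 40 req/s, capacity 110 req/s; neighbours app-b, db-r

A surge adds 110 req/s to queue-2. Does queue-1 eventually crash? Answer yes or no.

no

Round 1 — queue-2 at 170 > 140. queue-2 crashes.
  queue-2 sheds 170 req/s to app-a, db-r, lb-1: 56 each (2 lost).
    app-a: 80+56 = 136 ≤ 160
    db-r: 10+56 = 66 ≤ 80
    lb-1: 60+56 = 116 > 110
Round 2 — lb-1 crashes.
  lb-1 sheds 116 req/s: no online neighbours, lost.
No further crashes.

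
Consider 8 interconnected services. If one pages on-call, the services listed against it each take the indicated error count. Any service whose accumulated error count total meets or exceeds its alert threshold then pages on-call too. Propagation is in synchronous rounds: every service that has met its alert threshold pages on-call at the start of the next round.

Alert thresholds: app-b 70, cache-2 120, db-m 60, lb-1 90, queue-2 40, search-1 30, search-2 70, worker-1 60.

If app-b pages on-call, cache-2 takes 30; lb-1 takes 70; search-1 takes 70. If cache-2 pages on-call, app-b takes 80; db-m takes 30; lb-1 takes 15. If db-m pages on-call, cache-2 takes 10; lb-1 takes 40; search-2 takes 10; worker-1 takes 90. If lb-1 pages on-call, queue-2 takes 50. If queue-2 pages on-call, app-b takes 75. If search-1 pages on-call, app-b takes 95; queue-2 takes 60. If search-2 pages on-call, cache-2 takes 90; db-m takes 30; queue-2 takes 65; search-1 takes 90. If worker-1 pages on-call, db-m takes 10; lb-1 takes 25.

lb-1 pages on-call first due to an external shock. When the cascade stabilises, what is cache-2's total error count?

30

Round 1 — lb-1 pages on-call (initial).
  queue-2: +50 → 50 ≥ 40
Round 2 — queue-2 pages on-call.
  app-b: +75 → 75 ≥ 70
Round 3 — app-b pages on-call.
  cache-2: +30 → 30 < 120
  search-1: +70 → 70 ≥ 30
Round 4 — search-1 pages on-call.
No further pages.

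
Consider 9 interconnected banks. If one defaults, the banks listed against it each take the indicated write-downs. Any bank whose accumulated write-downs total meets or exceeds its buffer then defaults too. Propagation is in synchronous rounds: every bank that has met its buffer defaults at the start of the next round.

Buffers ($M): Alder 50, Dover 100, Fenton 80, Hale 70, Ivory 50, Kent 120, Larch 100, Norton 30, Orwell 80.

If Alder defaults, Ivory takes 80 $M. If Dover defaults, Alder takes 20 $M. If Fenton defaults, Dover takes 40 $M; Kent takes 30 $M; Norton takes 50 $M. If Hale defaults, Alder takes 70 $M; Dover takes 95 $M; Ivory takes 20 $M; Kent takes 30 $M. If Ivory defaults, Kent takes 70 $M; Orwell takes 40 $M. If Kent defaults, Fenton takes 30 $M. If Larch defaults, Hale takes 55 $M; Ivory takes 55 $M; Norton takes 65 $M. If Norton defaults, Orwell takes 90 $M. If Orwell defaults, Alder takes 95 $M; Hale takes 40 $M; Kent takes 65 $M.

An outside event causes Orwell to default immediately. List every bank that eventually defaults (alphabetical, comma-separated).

Alder, Ivory, Kent, Orwell

Round 1 — Orwell defaults (initial).
  Alder: +95 → 95 ≥ 50
  Hale: +40 → 40 < 70
  Kent: +65 → 65 < 120
Round 2 — Alder defaults.
  Ivory: +80 → 80 ≥ 50
Round 3 — Ivory defaults.
  Kent: +70 → 135 ≥ 120
Round 4 — Kent defaults.
  Fenton: +30 → 30 < 80
No further defaults.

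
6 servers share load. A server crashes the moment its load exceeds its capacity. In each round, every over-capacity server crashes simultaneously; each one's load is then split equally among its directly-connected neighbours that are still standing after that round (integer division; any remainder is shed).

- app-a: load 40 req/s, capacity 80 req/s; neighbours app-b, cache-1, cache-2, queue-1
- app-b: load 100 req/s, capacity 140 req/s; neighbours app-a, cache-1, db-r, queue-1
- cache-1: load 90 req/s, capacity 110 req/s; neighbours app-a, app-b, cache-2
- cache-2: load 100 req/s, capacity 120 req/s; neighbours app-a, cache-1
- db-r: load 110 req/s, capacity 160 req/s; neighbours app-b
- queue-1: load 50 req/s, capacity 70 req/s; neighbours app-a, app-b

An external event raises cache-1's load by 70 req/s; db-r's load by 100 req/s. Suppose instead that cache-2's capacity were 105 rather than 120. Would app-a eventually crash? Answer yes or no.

With cache-2's capacity at 105:
Round 1 — cache-1 at 160 > 110; db-r at 210 > 160. cache-1, db-r crash.
  cache-1 sheds 160 req/s to app-a, app-b, cache-2: 53 each (1 lost).
    app-a: 40+53 = 93 > 80
    app-b: 100+53 = 153 > 140
    cache-2: 100+53 = 153 > 105
  db-r sheds 210 req/s to app-b: 210 each.
    app-b: 153+210 = 363 > 140
Round 2 — app-a, app-b, cache-2 crash.
  app-a sheds 93 req/s to queue-1: 93 each.
    queue-1: 50+93 = 143 > 70
  app-b sheds 363 req/s to queue-1: 363 each.
    queue-1: 143+363 = 506 > 70
  cache-2 sheds 153 req/s: no online neighbours, lost.
Round 3 — queue-1 crashes.
  queue-1 sheds 506 req/s: no online neighbours, lost.
No further crashes.

yes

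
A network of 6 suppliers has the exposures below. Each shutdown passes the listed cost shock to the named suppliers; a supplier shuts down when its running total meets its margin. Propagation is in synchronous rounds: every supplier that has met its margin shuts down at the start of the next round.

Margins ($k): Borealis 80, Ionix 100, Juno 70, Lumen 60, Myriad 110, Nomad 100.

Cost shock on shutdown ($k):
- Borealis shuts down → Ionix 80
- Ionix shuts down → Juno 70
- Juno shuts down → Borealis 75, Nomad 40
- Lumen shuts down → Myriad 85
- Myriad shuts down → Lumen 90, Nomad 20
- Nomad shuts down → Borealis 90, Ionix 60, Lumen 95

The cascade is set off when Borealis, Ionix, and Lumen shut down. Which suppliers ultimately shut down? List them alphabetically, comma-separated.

Borealis, Ionix, Juno, Lumen

Round 1 — Borealis, Ionix, Lumen shut down (initial).
  Juno: +70 → 70 ≥ 70
  Myriad: +85 → 85 < 110
Round 2 — Juno shuts down.
  Nomad: +40 → 40 < 100
No further shutdowns.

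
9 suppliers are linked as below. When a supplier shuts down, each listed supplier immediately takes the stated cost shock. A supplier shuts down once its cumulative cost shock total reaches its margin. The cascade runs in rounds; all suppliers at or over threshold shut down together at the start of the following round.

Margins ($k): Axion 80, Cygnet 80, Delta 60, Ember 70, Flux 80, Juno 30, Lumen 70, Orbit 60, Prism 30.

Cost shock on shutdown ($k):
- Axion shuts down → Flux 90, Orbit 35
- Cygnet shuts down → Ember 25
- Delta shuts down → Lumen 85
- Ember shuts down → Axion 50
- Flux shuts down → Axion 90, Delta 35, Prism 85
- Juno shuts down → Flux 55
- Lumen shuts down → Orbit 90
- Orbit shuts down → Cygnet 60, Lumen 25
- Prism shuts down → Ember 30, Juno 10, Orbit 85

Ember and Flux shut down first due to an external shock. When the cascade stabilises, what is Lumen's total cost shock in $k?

Round 1 — Ember, Flux shut down (initial).
  Axion: +50+90 → 140 ≥ 80
  Delta: +35 → 35 < 60
  Prism: +85 → 85 ≥ 30
Round 2 — Axion, Prism shut down.
  Juno: +10 → 10 < 30
  Orbit: +35+85 → 120 ≥ 60
Round 3 — Orbit shuts down.
  Cygnet: +60 → 60 < 80
  Lumen: +25 → 25 < 70
No further shutdowns.

25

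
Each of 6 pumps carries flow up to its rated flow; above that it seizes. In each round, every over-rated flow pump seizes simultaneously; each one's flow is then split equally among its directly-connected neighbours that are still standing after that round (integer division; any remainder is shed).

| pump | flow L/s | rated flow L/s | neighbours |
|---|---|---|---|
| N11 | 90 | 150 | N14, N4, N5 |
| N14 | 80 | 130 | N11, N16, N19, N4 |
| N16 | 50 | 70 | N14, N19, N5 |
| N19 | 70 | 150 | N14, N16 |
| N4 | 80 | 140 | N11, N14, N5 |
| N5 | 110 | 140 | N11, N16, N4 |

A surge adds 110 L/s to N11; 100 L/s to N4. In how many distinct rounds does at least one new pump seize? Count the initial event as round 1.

Round 1 — N11 at 200 > 150; N4 at 180 > 140. N11, N4 seize.
  N11 sheds 200 L/s to N14, N5: 100 each.
    N14: 80+100 = 180 > 130
    N5: 110+100 = 210 > 140
  N4 sheds 180 L/s to N14, N5: 90 each.
    N14: 180+90 = 270 > 130
    N5: 210+90 = 300 > 140
Round 2 — N14, N5 seize.
  N14 sheds 270 L/s to N16, N19: 135 each.
    N16: 50+135 = 185 > 70
    N19: 70+135 = 205 > 150
  N5 sheds 300 L/s to N16: 300 each.
    N16: 185+300 = 485 > 70
Round 3 — N16, N19 seize.
  N16 sheds 485 L/s: no online neighbours, lost.
  N19 sheds 205 L/s: no online neighbours, lost.
No further seizures.

3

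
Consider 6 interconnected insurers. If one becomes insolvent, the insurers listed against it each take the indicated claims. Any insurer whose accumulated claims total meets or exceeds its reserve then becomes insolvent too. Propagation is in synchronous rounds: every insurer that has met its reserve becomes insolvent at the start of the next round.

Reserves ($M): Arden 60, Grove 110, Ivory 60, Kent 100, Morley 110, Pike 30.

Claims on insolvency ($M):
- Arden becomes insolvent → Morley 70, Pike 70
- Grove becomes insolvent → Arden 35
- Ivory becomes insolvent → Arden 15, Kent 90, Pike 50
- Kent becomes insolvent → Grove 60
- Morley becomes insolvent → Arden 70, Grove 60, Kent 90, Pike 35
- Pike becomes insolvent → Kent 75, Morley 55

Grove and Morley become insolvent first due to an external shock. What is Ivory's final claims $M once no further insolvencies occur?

Round 1 — Grove, Morley become insolvent (initial).
  Arden: +35+70 → 105 ≥ 60
  Kent: +90 → 90 < 100
  Pike: +35 → 35 ≥ 30
Round 2 — Arden, Pike become insolvent.
  Kent: +75 → 165 ≥ 100
Round 3 — Kent becomes insolvent.
No further insolvencies.

0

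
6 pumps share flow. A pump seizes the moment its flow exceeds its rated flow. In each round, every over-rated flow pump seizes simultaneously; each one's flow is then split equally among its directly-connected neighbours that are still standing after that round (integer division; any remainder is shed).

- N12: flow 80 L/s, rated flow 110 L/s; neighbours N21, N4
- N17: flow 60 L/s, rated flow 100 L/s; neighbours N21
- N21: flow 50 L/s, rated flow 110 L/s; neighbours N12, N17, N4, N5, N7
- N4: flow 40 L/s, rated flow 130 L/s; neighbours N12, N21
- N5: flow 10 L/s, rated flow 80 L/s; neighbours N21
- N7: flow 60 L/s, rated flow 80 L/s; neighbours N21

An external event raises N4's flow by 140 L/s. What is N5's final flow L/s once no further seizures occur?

Round 1 — N4 at 180 > 130. N4 seizes.
  N4 sheds 180 L/s to N12, N21: 90 each.
    N12: 80+90 = 170 > 110
    N21: 50+90 = 140 > 110
Round 2 — N12, N21 seize.
  N12 sheds 170 L/s: no online neighbours, lost.
  N21 sheds 140 L/s to N17, N5, N7: 46 each (2 lost).
    N17: 60+46 = 106 > 100
    N5: 10+46 = 56 ≤ 80
    N7: 60+46 = 106 > 80
Round 3 — N17, N7 seize.
  N17 sheds 106 L/s: no online neighbours, lost.
  N7 sheds 106 L/s: no online neighbours, lost.
No further seizures.

56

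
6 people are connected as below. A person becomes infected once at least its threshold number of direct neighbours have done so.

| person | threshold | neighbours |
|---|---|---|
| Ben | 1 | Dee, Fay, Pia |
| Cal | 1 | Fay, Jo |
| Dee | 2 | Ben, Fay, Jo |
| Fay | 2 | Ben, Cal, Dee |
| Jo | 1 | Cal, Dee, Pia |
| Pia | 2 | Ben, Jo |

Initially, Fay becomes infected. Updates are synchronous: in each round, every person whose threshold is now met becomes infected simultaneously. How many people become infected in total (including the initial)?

6

Round 1 — Fay becomes infected (initial).
Round 2 — checking thresholds:
  Ben: 1 of 3 neighbours ≥ 1, becomes infected.
  Cal: 1 of 2 neighbours ≥ 1, becomes infected.
  Dee: 1 of 3 neighbours < 2, below threshold.
Round 3 — checking thresholds:
  Dee: 2 of 3 neighbours ≥ 2, becomes infected.
  Jo: 1 of 3 neighbours ≥ 1, becomes infected.
  Pia: 1 of 2 neighbours < 2, below threshold.
Round 4 — checking thresholds:
  Pia: 2 of 2 neighbours ≥ 2, becomes infected.
Round 5 — no new infections; cascade stops.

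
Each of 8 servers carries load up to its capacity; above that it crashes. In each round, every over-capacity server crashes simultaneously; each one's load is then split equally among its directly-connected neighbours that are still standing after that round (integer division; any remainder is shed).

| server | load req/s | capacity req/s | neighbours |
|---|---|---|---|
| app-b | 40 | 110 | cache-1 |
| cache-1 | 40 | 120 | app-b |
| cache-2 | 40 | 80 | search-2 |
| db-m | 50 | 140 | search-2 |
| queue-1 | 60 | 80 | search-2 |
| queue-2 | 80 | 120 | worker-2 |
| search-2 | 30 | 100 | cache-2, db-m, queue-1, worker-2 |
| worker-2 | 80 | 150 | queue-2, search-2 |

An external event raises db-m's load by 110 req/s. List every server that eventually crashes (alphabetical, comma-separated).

Round 1 — db-m at 160 > 140. db-m crashes.
  db-m sheds 160 req/s to search-2: 160 each.
    search-2: 30+160 = 190 > 100
Round 2 — search-2 crashes.
  search-2 sheds 190 req/s to cache-2, queue-1, worker-2: 63 each (1 lost).
    cache-2: 40+63 = 103 > 80
    queue-1: 60+63 = 123 > 80
    worker-2: 80+63 = 143 ≤ 150
Round 3 — cache-2, queue-1 crash.
  cache-2 sheds 103 req/s: no online neighbours, lost.
  queue-1 sheds 123 req/s: no online neighbours, lost.
No further crashes.

cache-2, db-m, queue-1, search-2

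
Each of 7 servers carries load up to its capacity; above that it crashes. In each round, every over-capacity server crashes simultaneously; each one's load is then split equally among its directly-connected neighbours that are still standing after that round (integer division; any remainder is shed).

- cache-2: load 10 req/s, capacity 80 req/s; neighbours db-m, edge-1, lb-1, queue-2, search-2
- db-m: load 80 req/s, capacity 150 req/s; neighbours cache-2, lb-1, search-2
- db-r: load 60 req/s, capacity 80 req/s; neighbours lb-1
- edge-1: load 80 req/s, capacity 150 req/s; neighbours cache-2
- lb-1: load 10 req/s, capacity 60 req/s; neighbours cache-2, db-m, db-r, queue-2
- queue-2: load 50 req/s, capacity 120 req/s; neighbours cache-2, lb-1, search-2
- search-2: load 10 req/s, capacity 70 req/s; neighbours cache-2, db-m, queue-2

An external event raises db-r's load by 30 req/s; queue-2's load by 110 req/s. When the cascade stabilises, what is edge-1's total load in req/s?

Round 1 — db-r at 90 > 80; queue-2 at 160 > 120. db-r, queue-2 crash.
  db-r sheds 90 req/s to lb-1: 90 each.
    lb-1: 10+90 = 100 > 60
  queue-2 sheds 160 req/s to cache-2, lb-1, search-2: 53 each (1 lost).
    cache-2: 10+53 = 63 ≤ 80
    lb-1: 100+53 = 153 > 60
    search-2: 10+53 = 63 ≤ 70
Round 2 — lb-1 crashes.
  lb-1 sheds 153 req/s to cache-2, db-m: 76 each (1 lost).
    cache-2: 63+76 = 139 > 80
    db-m: 80+76 = 156 > 150
Round 3 — cache-2, db-m crash.
  cache-2 sheds 139 req/s to edge-1, search-2: 69 each (1 lost).
    edge-1: 80+69 = 149 ≤ 150
    search-2: 63+69 = 132 > 70
  db-m sheds 156 req/s to search-2: 156 each.
    search-2: 132+156 = 288 > 70
Round 4 — search-2 crashes.
  search-2 sheds 288 req/s: no online neighbours, lost.
No further crashes.

149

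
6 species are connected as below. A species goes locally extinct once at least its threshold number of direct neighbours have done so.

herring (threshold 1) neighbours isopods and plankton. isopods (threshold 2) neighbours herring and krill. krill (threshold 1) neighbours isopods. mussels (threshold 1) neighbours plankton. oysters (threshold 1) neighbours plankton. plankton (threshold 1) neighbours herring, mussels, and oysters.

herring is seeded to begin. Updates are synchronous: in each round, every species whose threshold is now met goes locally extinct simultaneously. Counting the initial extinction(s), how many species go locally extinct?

4

Round 1 — herring goes locally extinct (initial).
Round 2 — checking thresholds:
  isopods: 1 of 2 neighbours < 2, holds.
  plankton: 1 of 3 neighbours ≥ 1, goes locally extinct.
Round 3 — checking thresholds:
  isopods: 1 of 2 neighbours < 2, holds.
  mussels: 1 of 1 neighbours ≥ 1, goes locally extinct.
  oysters: 1 of 1 neighbours ≥ 1, goes locally extinct.
Round 4 — no new extinctions; cascade stops.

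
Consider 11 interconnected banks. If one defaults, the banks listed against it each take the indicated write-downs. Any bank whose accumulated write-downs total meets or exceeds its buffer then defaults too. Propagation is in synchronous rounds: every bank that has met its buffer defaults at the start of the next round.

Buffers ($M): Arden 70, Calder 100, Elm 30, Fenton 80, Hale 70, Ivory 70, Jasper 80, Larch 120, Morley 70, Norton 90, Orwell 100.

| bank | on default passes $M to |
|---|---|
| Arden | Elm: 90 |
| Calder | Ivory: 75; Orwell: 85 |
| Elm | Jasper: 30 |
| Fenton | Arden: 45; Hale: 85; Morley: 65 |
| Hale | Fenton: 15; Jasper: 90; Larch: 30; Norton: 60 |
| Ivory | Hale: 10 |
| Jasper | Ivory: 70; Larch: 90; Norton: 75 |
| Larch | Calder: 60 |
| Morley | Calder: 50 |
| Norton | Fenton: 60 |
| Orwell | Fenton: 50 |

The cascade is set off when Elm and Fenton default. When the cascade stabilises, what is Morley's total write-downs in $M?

Round 1 — Elm, Fenton default (initial).
  Arden: +45 → 45 < 70
  Hale: +85 → 85 ≥ 70
  Jasper: +30 → 30 < 80
  Morley: +65 → 65 < 70
Round 2 — Hale defaults.
  Jasper: +90 → 120 ≥ 80
  Larch: +30 → 30 < 120
  Norton: +60 → 60 < 90
Round 3 — Jasper defaults.
  Ivory: +70 → 70 ≥ 70
  Larch: +90 → 120 ≥ 120
  Norton: +75 → 135 ≥ 90
Round 4 — Ivory, Larch, Norton default.
  Calder: +60 → 60 < 100
No further defaults.

65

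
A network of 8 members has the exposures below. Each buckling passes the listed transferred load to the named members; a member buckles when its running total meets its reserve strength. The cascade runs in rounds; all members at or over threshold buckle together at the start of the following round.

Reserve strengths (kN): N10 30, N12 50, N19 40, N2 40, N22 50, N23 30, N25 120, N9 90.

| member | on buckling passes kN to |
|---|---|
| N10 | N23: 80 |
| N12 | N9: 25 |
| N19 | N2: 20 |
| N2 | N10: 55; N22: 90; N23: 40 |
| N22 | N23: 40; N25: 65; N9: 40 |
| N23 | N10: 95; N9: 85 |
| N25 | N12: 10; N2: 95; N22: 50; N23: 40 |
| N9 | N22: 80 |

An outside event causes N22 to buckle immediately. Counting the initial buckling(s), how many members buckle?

4

Round 1 — N22 buckles (initial).
  N23: +40 → 40 ≥ 30
  N25: +65 → 65 < 120
  N9: +40 → 40 < 90
Round 2 — N23 buckles.
  N10: +95 → 95 ≥ 30
  N9: +85 → 125 ≥ 90
Round 3 — N10, N9 buckle.
No further bucklings.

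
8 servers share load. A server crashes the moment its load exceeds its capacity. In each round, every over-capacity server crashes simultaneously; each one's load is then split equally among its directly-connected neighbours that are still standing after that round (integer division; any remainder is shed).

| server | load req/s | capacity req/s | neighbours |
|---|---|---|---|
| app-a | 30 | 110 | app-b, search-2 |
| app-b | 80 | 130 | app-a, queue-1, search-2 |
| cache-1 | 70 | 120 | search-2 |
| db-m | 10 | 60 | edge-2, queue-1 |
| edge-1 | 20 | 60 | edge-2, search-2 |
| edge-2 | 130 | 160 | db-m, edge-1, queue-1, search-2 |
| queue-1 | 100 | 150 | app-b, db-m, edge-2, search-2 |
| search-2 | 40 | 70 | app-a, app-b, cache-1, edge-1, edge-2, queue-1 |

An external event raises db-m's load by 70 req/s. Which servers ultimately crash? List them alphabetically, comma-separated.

Round 1 — db-m at 80 > 60. db-m crashes.
  db-m sheds 80 req/s to edge-2, queue-1: 40 each.
    edge-2: 130+40 = 170 > 160
    queue-1: 100+40 = 140 ≤ 150
Round 2 — edge-2 crashes.
  edge-2 sheds 170 req/s to edge-1, queue-1, search-2: 56 each (2 lost).
    edge-1: 20+56 = 76 > 60
    queue-1: 140+56 = 196 > 150
    search-2: 40+56 = 96 > 70
Round 3 — edge-1, queue-1, search-2 crash.
  edge-1 sheds 76 req/s: no online neighbours, lost.
  queue-1 sheds 196 req/s to app-b: 196 each.
    app-b: 80+196 = 276 > 130
  search-2 sheds 96 req/s to app-a, app-b, cache-1: 32 each.
    app-a: 30+32 = 62 ≤ 110
    app-b: 276+32 = 308 > 130
    cache-1: 70+32 = 102 ≤ 120
Round 4 — app-b crashes.
  app-b sheds 308 req/s to app-a: 308 each.
    app-a: 62+308 = 370 > 110
Round 5 — app-a crashes.
  app-a sheds 370 req/s: no online neighbours, lost.
No further crashes.

app-a, app-b, db-m, edge-1, edge-2, queue-1, search-2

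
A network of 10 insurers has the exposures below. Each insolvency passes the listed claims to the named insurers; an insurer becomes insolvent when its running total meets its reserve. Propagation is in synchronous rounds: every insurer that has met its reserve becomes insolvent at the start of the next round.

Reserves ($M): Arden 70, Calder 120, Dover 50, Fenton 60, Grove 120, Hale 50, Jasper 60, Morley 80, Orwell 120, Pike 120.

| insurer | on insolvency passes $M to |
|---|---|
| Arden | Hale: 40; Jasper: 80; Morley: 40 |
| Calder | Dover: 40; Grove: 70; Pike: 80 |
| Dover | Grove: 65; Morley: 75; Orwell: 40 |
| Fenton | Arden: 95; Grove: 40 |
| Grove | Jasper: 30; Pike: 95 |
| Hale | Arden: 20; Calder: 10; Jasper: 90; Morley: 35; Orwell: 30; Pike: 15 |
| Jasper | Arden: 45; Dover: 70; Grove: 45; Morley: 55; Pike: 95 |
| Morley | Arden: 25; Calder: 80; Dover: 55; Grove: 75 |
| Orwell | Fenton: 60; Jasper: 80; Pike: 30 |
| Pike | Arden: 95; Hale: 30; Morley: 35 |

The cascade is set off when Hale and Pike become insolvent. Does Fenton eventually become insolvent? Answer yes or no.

Round 1 — Hale, Pike become insolvent (initial).
  Arden: +20+95 → 115 ≥ 70
  Calder: +10 → 10 < 120
  Jasper: +90 → 90 ≥ 60
  Morley: +35+35 → 70 < 80
  Orwell: +30 → 30 < 120
Round 2 — Arden, Jasper become insolvent.
  Dover: +70 → 70 ≥ 50
  Grove: +45 → 45 < 120
  Morley: +40+55 → 165 ≥ 80
Round 3 — Dover, Morley become insolvent.
  Calder: +80 → 90 < 120
  Grove: +65+75 → 185 ≥ 120
  Orwell: +40 → 70 < 120
Round 4 — Grove becomes insolvent.
No further insolvencies.

no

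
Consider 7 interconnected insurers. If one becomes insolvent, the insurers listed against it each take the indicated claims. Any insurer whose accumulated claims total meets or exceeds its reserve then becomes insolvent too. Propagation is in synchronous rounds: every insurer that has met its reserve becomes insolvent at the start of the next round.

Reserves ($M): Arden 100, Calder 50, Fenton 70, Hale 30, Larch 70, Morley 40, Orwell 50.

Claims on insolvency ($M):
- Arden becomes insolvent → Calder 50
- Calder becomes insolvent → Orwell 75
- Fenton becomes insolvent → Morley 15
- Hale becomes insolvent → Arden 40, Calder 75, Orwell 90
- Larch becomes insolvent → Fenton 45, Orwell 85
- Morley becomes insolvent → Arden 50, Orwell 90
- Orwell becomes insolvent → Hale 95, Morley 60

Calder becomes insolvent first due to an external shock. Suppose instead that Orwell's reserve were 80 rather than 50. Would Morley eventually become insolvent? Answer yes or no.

no

With Orwell's reserve at 80:
Round 1 — Calder becomes insolvent (initial).
  Orwell: +75 → 75 < 80
No further insolvencies.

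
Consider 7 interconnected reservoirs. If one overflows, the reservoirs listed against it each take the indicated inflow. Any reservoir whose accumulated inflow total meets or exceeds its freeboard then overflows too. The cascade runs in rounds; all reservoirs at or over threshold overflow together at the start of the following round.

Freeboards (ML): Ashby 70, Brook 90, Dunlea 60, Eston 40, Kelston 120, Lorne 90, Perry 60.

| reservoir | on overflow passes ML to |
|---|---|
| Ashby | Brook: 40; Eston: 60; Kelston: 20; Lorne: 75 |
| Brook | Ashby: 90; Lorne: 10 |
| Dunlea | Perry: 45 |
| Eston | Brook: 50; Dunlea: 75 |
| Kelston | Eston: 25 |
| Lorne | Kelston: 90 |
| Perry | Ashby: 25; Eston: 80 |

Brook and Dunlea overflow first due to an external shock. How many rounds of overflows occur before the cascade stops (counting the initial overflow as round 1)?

Round 1 — Brook, Dunlea overflow (initial).
  Ashby: +90 → 90 ≥ 70
  Lorne: +10 → 10 < 90
  Perry: +45 → 45 < 60
Round 2 — Ashby overflows.
  Eston: +60 → 60 ≥ 40
  Kelston: +20 → 20 < 120
  Lorne: +75 → 85 < 90
Round 3 — Eston overflows.
No further overflows.

3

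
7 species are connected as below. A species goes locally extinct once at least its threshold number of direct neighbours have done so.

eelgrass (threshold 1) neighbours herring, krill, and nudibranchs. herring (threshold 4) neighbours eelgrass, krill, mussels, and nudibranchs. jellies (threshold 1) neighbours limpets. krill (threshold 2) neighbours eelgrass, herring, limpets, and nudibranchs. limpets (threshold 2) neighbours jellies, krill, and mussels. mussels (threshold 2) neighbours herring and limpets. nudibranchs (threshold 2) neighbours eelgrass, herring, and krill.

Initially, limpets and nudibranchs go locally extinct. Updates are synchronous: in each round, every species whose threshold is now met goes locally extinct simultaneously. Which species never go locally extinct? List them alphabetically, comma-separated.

herring, mussels

Round 1 — limpets, nudibranchs go locally extinct (initial).
Round 2 — checking thresholds:
  eelgrass: 1 of 3 neighbours ≥ 1, goes locally extinct.
  herring: 1 of 4 neighbours < 4, not yet.
  jellies: 1 of 1 neighbours ≥ 1, goes locally extinct.
  krill: 2 of 4 neighbours ≥ 2, goes locally extinct.
  mussels: 1 of 2 neighbours < 2, not yet.
Round 3 — no new extinctions; cascade stops.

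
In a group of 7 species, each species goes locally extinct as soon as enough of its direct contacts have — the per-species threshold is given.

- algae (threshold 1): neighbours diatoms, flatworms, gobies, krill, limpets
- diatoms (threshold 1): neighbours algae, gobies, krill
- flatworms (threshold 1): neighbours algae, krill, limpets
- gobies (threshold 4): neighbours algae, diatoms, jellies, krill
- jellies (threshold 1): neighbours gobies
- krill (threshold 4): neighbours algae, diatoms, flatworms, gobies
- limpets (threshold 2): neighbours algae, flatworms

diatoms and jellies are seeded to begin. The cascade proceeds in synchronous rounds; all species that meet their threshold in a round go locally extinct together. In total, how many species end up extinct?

Round 1 — diatoms, jellies go locally extinct (initial).
Round 2 — checking thresholds:
  algae: 1 of 5 neighbours ≥ 1, goes locally extinct.
  gobies: 2 of 4 neighbours < 4, below threshold.
  krill: 1 of 4 neighbours < 4, below threshold.
Round 3 — checking thresholds:
  flatworms: 1 of 3 neighbours ≥ 1, goes locally extinct.
  gobies: 3 of 4 neighbours < 4, below threshold.
  krill: 2 of 4 neighbours < 4, below threshold.
  limpets: 1 of 2 neighbours < 2, below threshold.
Round 4 — checking thresholds:
  gobies: 3 of 4 neighbours < 4, below threshold.
  krill: 3 of 4 neighbours < 4, below threshold.
  limpets: 2 of 2 neighbours ≥ 2, goes locally extinct.
Round 5 — no new extinctions; cascade stops.

5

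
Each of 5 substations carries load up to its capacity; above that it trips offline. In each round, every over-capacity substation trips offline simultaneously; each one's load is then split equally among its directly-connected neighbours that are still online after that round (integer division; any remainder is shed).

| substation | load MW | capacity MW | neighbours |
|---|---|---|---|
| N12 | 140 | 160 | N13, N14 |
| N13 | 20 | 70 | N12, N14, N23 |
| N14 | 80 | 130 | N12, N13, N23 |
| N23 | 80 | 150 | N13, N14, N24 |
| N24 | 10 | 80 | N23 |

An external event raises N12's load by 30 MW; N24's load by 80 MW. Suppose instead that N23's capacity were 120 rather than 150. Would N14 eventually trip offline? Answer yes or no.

With N23's capacity at 120:
Round 1 — N12 at 170 > 160; N24 at 90 > 80. N12, N24 trip offline.
  N12 sheds 170 MW to N13, N14: 85 each.
    N13: 20+85 = 105 > 70
    N14: 80+85 = 165 > 130
  N24 sheds 90 MW to N23: 90 each.
    N23: 80+90 = 170 > 120
Round 2 — N13, N14, N23 trip offline.
  N13 sheds 105 MW: no online neighbours, lost.
  N14 sheds 165 MW: no online neighbours, lost.
  N23 sheds 170 MW: no online neighbours, lost.
No further trips.

yes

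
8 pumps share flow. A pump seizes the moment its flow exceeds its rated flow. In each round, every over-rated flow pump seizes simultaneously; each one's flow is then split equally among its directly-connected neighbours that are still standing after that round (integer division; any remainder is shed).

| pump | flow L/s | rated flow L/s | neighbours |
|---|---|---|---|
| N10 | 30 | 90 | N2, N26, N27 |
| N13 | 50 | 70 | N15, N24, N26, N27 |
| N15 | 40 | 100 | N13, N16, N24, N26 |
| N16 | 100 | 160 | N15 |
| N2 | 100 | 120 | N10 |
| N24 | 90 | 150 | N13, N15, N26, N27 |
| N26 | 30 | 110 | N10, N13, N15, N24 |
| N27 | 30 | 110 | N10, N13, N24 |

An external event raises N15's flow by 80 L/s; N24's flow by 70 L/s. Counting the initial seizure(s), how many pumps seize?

Round 1 — N15 at 120 > 100; N24 at 160 > 150. N15, N24 seize.
  N15 sheds 120 L/s to N13, N16, N26: 40 each.
    N13: 50+40 = 90 > 70
    N16: 100+40 = 140 ≤ 160
    N26: 30+40 = 70 ≤ 110
  N24 sheds 160 L/s to N13, N26, N27: 53 each (1 lost).
    N13: 90+53 = 143 > 70
    N26: 70+53 = 123 > 110
    N27: 30+53 = 83 ≤ 110
Round 2 — N13, N26 seize.
  N13 sheds 143 L/s to N27: 143 each.
    N27: 83+143 = 226 > 110
  N26 sheds 123 L/s to N10: 123 each.
    N10: 30+123 = 153 > 90
Round 3 — N10, N27 seize.
  N10 sheds 153 L/s to N2: 153 each.
    N2: 100+153 = 253 > 120
  N27 sheds 226 L/s: no online neighbours, lost.
Round 4 — N2 seizes.
  N2 sheds 253 L/s: no online neighbours, lost.
No further seizures.

7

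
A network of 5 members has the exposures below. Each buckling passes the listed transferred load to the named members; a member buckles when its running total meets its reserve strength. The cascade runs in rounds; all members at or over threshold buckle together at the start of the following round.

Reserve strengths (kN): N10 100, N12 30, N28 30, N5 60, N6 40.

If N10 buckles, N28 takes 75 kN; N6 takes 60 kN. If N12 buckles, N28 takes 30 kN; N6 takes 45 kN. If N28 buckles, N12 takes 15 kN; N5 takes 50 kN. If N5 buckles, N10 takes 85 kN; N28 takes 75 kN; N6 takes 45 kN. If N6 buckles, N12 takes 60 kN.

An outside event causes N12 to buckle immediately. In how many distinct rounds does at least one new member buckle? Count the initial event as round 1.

2

Round 1 — N12 buckles (initial).
  N28: +30 → 30 ≥ 30
  N6: +45 → 45 ≥ 40
Round 2 — N28, N6 buckle.
  N5: +50 → 50 < 60
No further bucklings.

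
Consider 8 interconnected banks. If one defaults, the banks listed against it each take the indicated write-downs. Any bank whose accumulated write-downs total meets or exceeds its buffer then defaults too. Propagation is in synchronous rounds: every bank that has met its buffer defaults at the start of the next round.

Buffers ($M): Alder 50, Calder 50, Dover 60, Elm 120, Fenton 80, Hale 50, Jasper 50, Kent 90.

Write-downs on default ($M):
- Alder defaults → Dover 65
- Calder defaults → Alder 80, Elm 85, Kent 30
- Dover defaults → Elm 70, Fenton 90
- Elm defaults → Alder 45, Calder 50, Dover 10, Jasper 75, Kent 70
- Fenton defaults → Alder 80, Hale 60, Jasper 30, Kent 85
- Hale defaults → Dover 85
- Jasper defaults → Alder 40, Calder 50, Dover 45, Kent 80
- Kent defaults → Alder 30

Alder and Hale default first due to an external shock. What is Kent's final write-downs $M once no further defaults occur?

85

Round 1 — Alder, Hale default (initial).
  Dover: +65+85 → 150 ≥ 60
Round 2 — Dover defaults.
  Elm: +70 → 70 < 120
  Fenton: +90 → 90 ≥ 80
Round 3 — Fenton defaults.
  Jasper: +30 → 30 < 50
  Kent: +85 → 85 < 90
No further defaults.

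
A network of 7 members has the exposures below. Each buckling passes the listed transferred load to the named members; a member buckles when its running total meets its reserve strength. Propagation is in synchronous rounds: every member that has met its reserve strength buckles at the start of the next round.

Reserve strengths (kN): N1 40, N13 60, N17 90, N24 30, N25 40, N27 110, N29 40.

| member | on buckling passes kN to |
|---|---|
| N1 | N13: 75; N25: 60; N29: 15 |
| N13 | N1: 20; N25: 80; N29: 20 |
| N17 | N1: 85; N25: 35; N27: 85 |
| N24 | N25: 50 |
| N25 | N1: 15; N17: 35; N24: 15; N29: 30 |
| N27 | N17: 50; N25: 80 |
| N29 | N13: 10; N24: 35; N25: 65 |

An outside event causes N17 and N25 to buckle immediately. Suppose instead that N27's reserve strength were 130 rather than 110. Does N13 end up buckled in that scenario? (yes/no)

With N27's reserve strength at 130:
Round 1 — N17, N25 buckle (initial).
  N1: +85+15 → 100 ≥ 40
  N24: +15 → 15 < 30
  N27: +85 → 85 < 130
  N29: +30 → 30 < 40
Round 2 — N1 buckles.
  N13: +75 → 75 ≥ 60
  N29: +15 → 45 ≥ 40
Round 3 — N13, N29 buckle.
  N24: +35 → 50 ≥ 30
Round 4 — N24 buckles.
No further bucklings.

yes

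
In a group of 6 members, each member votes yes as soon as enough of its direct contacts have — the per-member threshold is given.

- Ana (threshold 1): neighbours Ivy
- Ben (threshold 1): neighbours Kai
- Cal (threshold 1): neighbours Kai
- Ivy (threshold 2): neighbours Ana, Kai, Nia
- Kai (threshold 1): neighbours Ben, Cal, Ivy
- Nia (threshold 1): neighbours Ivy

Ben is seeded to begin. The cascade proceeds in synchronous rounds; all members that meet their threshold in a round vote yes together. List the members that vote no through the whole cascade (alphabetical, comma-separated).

Ana, Ivy, Nia

Round 1 — Ben votes yes (initial).
Round 2 — checking thresholds:
  Kai: 1 of 3 neighbours ≥ 1, votes yes.
Round 3 — checking thresholds:
  Cal: 1 of 1 neighbours ≥ 1, votes yes.
  Ivy: 1 of 3 neighbours < 2, below threshold.
Round 4 — no new yes votes; cascade stops.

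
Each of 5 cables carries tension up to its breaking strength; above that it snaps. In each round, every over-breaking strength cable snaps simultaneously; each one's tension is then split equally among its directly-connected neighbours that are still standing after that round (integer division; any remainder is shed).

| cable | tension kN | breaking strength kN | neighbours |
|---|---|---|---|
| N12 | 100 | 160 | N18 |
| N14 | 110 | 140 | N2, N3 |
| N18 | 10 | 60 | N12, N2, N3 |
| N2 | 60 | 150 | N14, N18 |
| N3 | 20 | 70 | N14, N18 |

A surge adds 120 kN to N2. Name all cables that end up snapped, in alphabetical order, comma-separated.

N14, N18, N2, N3

Round 1 — N2 at 180 > 150. N2 snaps.
  N2 sheds 180 kN to N14, N18: 90 each.
    N14: 110+90 = 200 > 140
    N18: 10+90 = 100 > 60
Round 2 — N14, N18 snap.
  N14 sheds 200 kN to N3: 200 each.
    N3: 20+200 = 220 > 70
  N18 sheds 100 kN to N12, N3: 50 each.
    N12: 100+50 = 150 ≤ 160
    N3: 220+50 = 270 > 70
Round 3 — N3 snaps.
  N3 sheds 270 kN: no online neighbours, lost.
No further breaks.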